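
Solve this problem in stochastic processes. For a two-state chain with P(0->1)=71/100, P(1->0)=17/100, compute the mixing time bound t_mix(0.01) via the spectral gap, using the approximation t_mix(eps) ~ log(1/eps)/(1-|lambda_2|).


lambda_2 = |1 - p01 - p10| = |1 - 0.7100 - 0.1700| = 0.1200
t_mix ~ log(1/eps)/(1 - |lambda_2|)
= log(100)/(1 - 0.1200) = 4.6052/0.8800
= 5.2331

5.2331


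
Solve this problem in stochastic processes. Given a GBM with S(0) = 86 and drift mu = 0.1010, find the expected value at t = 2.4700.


E[S(t)] = S(0) * exp(mu * t)
= 86 * exp(0.1010 * 2.4700)
= 86 * 1.2833
= 110.3677

110.3677


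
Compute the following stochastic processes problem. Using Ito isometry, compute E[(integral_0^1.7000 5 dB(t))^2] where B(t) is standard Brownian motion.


By Ito isometry: E[(int f dB)^2] = int f^2 dt
= 5^2 * 1.7000
= 25 * 1.7000 = 42.5000

42.5000


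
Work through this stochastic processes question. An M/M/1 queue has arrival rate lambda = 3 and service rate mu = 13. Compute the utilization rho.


rho = lambda/mu
= 3/13
= 0.2308

0.2308


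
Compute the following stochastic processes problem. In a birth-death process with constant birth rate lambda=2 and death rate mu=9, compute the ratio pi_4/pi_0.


For birth-death process, pi_n/pi_0 = (lambda/mu)^n
= (2/9)^4
= 0.0024

0.0024


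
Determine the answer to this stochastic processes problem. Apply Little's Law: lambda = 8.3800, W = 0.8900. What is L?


Little's Law: L = lambda * W
= 8.3800 * 0.8900
= 7.4582

7.4582


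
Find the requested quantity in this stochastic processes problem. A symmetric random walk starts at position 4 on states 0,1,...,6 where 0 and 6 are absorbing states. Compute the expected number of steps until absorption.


For symmetric RW on 0,...,N with absorbing barriers, E(i) = i*(N-i)
E(4) = 4 * 2 = 8

8


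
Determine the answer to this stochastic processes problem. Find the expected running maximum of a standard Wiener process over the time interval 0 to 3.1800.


E(max B(s)) = sqrt(2t/pi)
= sqrt(2*3.1800/pi)
= sqrt(2.0245)
= 1.4228

1.4228


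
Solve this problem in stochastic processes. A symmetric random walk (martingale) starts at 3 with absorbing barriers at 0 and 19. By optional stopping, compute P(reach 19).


By optional stopping theorem: E(M at tau) = M(0) = 3
P(hit 19)*19 + P(hit 0)*0 = 3
P(hit 19) = (3 - 0)/(19 - 0) = 3/19 = 0.1579

0.1579


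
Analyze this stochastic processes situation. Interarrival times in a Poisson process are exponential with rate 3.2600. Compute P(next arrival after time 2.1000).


P(X > t) = exp(-lambda * t)
= exp(-3.2600 * 2.1000)
= exp(-6.8460) = 0.0011

0.0011


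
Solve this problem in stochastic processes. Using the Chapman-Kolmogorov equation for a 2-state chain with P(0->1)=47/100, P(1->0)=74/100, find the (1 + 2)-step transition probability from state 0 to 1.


P^3 = P^1 * P^2
Computing via matrix multiplication of the transition matrix.
Entry (0,1) of P^3 = 0.3920

0.3920


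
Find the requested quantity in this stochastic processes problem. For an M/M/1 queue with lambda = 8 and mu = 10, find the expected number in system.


rho = 8/10 = 0.8000
L = rho/(1-rho)
= 0.8000/0.2000
= 4.0000

4.0000


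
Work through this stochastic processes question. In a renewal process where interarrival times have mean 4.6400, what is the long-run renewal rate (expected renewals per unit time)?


Long-run renewal rate = 1/E(X)
= 1/4.6400
= 0.2155

0.2155


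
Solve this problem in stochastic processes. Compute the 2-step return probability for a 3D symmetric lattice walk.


P(return in 2 steps) = P(reverse first step) = 1/(2d)
= 1/6
= 0.1667

0.1667


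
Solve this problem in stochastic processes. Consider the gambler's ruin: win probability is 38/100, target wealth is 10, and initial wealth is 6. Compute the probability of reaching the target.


Gambler's ruin formula:
r = q/p = 0.6200/0.3800 = 1.6316
P(win) = (1 - r^i)/(1 - r^N)
= (1 - 1.6316^6)/(1 - 1.6316^10)
= 0.1346

0.1346


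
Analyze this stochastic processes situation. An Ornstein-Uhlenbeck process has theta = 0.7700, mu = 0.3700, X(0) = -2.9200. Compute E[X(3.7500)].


E[X(t)] = mu + (X(0) - mu)*exp(-theta*t)
= 0.3700 + (-2.9200 - 0.3700)*exp(-0.7700*3.7500)
= 0.3700 + -3.2900 * 0.0557
= 0.1867

0.1867


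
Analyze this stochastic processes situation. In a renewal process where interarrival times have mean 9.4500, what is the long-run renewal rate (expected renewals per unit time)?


Long-run renewal rate = 1/E(X)
= 1/9.4500
= 0.1058

0.1058


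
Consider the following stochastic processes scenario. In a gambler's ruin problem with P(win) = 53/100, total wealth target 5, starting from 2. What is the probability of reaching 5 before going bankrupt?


Gambler's ruin formula:
r = q/p = 0.4700/0.5300 = 0.8868
P(win) = (1 - r^i)/(1 - r^N)
= (1 - 0.8868^2)/(1 - 0.8868^5)
= 0.4730

0.4730


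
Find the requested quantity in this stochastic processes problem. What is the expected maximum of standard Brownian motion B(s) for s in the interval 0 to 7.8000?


E(max B(s)) = sqrt(2t/pi)
= sqrt(2*7.8000/pi)
= sqrt(4.9656)
= 2.2284

2.2284


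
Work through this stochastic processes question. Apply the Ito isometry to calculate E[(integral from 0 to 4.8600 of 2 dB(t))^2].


By Ito isometry: E[(int f dB)^2] = int f^2 dt
= 2^2 * 4.8600
= 4 * 4.8600 = 19.4400

19.4400


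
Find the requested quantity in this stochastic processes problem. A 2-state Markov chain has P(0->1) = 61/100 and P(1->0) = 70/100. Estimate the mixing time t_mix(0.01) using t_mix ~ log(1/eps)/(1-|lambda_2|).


lambda_2 = |1 - p01 - p10| = |1 - 0.6100 - 0.7000| = 0.3100
t_mix ~ log(1/eps)/(1 - |lambda_2|)
= log(100)/(1 - 0.3100) = 4.6052/0.6900
= 6.6742

6.6742


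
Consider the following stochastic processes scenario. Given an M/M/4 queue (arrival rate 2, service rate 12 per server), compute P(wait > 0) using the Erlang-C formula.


a = lambda/mu = 0.1667
rho = a/c = 0.0417
Erlang-C formula applied:
C(c,a) = 2.8398e-05

2.8398e-05


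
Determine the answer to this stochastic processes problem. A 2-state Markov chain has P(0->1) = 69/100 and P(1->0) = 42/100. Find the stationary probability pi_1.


Stationary distribution: pi_0 = p10/(p01+p10), pi_1 = p01/(p01+p10)
p01 = 0.6900, p10 = 0.4200
pi_1 = 0.6216

0.6216


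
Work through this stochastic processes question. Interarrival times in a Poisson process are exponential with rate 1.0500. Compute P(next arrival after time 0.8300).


P(X > t) = exp(-lambda * t)
= exp(-1.0500 * 0.8300)
= exp(-0.8715) = 0.4183

0.4183


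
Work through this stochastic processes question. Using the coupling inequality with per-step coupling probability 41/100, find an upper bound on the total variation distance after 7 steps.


TV distance bound <= (1-delta)^n
= (1 - 0.4100)^7
= 0.5900^7
= 0.0249

0.0249


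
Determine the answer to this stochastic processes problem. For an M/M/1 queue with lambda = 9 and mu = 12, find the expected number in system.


rho = 9/12 = 0.7500
L = rho/(1-rho)
= 0.7500/0.2500
= 3.0000

3.0000


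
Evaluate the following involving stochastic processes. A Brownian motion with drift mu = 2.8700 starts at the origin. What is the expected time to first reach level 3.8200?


Expected first passage time = a/mu
= 3.8200/2.8700
= 1.3310

1.3310


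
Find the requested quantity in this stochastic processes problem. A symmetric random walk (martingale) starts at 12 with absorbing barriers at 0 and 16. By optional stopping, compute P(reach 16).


By optional stopping theorem: E(M at tau) = M(0) = 12
P(hit 16)*16 + P(hit 0)*0 = 12
P(hit 16) = (12 - 0)/(16 - 0) = 3/4 = 0.7500

0.7500


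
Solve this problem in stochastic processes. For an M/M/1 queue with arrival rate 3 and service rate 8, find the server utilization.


rho = lambda/mu
= 3/8
= 0.3750

0.3750


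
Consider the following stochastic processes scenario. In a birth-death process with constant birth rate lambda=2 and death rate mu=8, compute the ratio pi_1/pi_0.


For birth-death process, pi_n/pi_0 = (lambda/mu)^n
= (2/8)^1
= 0.2500

0.2500


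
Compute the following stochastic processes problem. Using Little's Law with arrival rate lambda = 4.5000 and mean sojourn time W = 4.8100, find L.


Little's Law: L = lambda * W
= 4.5000 * 4.8100
= 21.6450

21.6450


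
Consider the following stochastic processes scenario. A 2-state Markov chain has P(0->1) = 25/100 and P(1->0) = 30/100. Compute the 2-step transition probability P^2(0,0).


Computing P^2 by matrix multiplication.
P = [[0.7500, 0.2500], [0.3000, 0.7000]]
After raising P to the power 2:
P^2(0,0) = 0.6375

0.6375


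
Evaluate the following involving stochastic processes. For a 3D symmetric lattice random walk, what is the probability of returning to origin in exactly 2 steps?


P(return in 2 steps) = P(reverse first step) = 1/(2d)
= 1/6
= 0.1667

0.1667


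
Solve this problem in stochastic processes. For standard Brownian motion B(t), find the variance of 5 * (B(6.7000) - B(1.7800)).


Var(alpha*(B(t)-B(s))) = alpha^2 * (t-s)
= 5^2 * (6.7000 - 1.7800)
= 25 * 4.9200
= 123.0000

123.0000


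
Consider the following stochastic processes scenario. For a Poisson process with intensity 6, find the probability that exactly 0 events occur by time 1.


P(N(t)=k) = (lambda*t)^k * exp(-lambda*t) / k!
lambda*t = 6
= 6^0 * exp(-6) / 0!
= 1 * 0.0025 / 1
= 0.0025

0.0025


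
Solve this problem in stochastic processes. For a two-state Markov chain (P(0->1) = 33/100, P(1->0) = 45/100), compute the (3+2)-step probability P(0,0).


P^5 = P^3 * P^2
Computing via matrix multiplication of the transition matrix.
Entry (0,0) of P^5 = 0.5771

0.5771


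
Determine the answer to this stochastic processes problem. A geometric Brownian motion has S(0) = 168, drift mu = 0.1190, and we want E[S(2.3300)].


E[S(t)] = S(0) * exp(mu * t)
= 168 * exp(0.1190 * 2.3300)
= 168 * 1.3195
= 221.6798

221.6798


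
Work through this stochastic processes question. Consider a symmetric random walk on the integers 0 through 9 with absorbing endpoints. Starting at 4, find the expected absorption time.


For symmetric RW on 0,...,N with absorbing barriers, E(i) = i*(N-i)
E(4) = 4 * 5 = 20

20


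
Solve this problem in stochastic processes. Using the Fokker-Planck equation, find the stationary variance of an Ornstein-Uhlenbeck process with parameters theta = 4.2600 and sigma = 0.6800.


Stationary variance = sigma^2 / (2*theta)
= 0.6800^2 / (2*4.2600)
= 0.4624 / 8.5200
= 0.0543

0.0543


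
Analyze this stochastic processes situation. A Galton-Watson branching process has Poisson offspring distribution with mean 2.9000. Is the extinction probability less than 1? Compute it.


Since mu = 2.9000 > 1, extinction prob q < 1.
Solve s = exp(mu*(s-1)) iteratively.
q = 0.0668

0.0668


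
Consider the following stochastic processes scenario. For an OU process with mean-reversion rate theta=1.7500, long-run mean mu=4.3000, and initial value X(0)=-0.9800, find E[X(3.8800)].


E[X(t)] = mu + (X(0) - mu)*exp(-theta*t)
= 4.3000 + (-0.9800 - 4.3000)*exp(-1.7500*3.8800)
= 4.3000 + -5.2800 * 0.0011
= 4.2941

4.2941


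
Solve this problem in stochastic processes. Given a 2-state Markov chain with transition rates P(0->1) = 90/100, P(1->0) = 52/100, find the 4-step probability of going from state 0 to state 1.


Computing P^4 by matrix multiplication.
P = [[0.1000, 0.9000], [0.5200, 0.4800]]
After raising P to the power 4:
P^4(0,1) = 0.6141

0.6141


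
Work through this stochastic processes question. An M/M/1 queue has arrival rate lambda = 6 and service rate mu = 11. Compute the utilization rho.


rho = lambda/mu
= 6/11
= 0.5455

0.5455


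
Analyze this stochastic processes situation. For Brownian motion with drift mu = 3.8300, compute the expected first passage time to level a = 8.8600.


Expected first passage time = a/mu
= 8.8600/3.8300
= 2.3133

2.3133


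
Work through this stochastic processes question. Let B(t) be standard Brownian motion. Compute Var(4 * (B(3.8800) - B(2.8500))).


Var(alpha*(B(t)-B(s))) = alpha^2 * (t-s)
= 4^2 * (3.8800 - 2.8500)
= 16 * 1.0300
= 16.4800

16.4800


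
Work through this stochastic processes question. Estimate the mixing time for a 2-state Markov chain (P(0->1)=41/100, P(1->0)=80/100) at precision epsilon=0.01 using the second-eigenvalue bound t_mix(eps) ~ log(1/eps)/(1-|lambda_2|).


lambda_2 = |1 - p01 - p10| = |1 - 0.4100 - 0.8000| = 0.2100
t_mix ~ log(1/eps)/(1 - |lambda_2|)
= log(100)/(1 - 0.2100) = 4.6052/0.7900
= 5.8293

5.8293


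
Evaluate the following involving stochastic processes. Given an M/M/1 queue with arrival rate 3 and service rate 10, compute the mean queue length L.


rho = 3/10 = 0.3000
L = rho/(1-rho)
= 0.3000/0.7000
= 0.4286

0.4286


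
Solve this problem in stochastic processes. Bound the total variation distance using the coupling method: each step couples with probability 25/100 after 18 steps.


TV distance bound <= (1-delta)^n
= (1 - 0.2500)^18
= 0.7500^18
= 0.0056

0.0056


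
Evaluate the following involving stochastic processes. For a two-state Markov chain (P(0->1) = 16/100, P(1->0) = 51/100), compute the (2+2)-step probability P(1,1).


P^4 = P^2 * P^2
Computing via matrix multiplication of the transition matrix.
Entry (1,1) of P^4 = 0.2478

0.2478


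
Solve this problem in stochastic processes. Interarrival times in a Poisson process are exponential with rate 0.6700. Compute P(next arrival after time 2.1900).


P(X > t) = exp(-lambda * t)
= exp(-0.6700 * 2.1900)
= exp(-1.4673) = 0.2305

0.2305


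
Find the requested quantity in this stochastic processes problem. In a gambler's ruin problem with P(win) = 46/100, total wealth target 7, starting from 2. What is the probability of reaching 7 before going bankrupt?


Gambler's ruin formula:
r = q/p = 0.5400/0.4600 = 1.1739
P(win) = (1 - r^i)/(1 - r^N)
= (1 - 1.1739^2)/(1 - 1.1739^7)
= 0.1824

0.1824


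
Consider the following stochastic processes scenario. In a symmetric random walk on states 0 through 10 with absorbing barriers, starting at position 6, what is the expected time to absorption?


For symmetric RW on 0,...,N with absorbing barriers, E(i) = i*(N-i)
E(6) = 6 * 4 = 24

24


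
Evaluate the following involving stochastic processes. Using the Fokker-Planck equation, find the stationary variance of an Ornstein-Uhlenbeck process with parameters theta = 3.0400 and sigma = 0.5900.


Stationary variance = sigma^2 / (2*theta)
= 0.5900^2 / (2*3.0400)
= 0.3481 / 6.0800
= 0.0573

0.0573


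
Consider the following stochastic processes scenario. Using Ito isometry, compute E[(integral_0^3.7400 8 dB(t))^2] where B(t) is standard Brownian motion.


By Ito isometry: E[(int f dB)^2] = int f^2 dt
= 8^2 * 3.7400
= 64 * 3.7400 = 239.3600

239.3600


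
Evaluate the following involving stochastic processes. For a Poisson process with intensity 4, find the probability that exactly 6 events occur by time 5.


P(N(t)=k) = (lambda*t)^k * exp(-lambda*t) / k!
lambda*t = 20
= 20^6 * exp(-20) / 6!
= 64000000 * 2.0612e-09 / 720
= 1.8321e-04

1.8321e-04


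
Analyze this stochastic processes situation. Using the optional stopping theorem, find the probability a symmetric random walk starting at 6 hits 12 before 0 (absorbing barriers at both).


By optional stopping theorem: E(M at tau) = M(0) = 6
P(hit 12)*12 + P(hit 0)*0 = 6
P(hit 12) = (6 - 0)/(12 - 0) = 1/2 = 0.5000

0.5000


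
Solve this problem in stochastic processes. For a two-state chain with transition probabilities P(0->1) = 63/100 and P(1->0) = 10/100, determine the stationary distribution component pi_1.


Stationary distribution: pi_0 = p10/(p01+p10), pi_1 = p01/(p01+p10)
p01 = 0.6300, p10 = 0.1000
pi_1 = 0.8630

0.8630


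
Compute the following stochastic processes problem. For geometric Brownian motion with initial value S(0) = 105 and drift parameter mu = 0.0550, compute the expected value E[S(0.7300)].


E[S(t)] = S(0) * exp(mu * t)
= 105 * exp(0.0550 * 0.7300)
= 105 * 1.0410
= 109.3015

109.3015


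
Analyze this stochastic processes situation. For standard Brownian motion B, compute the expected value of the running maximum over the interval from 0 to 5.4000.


E(max B(s)) = sqrt(2t/pi)
= sqrt(2*5.4000/pi)
= sqrt(3.4377)
= 1.8541

1.8541


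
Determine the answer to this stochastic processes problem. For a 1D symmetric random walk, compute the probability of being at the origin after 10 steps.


P(S(10) = 0) = C(10,5) / 4^5
= 252 / 1024
= 0.2461

0.2461


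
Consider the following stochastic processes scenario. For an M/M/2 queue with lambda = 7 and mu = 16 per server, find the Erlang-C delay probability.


a = lambda/mu = 0.4375
rho = a/c = 0.2188
Erlang-C formula applied:
C(c,a) = 0.0785

0.0785


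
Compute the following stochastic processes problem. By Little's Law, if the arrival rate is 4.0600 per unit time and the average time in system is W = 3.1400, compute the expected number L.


Little's Law: L = lambda * W
= 4.0600 * 3.1400
= 12.7484

12.7484


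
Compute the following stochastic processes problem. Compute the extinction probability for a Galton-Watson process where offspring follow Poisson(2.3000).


Since mu = 2.3000 > 1, extinction prob q < 1.
Solve s = exp(mu*(s-1)) iteratively.
q = 0.1376

0.1376


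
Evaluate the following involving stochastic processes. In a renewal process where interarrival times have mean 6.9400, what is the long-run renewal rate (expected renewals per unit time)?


Long-run renewal rate = 1/E(X)
= 1/6.9400
= 0.1441

0.1441


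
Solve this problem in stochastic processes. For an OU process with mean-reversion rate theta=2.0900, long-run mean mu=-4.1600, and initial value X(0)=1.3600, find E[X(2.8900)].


E[X(t)] = mu + (X(0) - mu)*exp(-theta*t)
= -4.1600 + (1.3600 - -4.1600)*exp(-2.0900*2.8900)
= -4.1600 + 5.5200 * 0.0024
= -4.1469

-4.1469


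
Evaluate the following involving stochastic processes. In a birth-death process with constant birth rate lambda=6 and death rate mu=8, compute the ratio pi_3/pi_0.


For birth-death process, pi_n/pi_0 = (lambda/mu)^n
= (6/8)^3
= 0.4219

0.4219


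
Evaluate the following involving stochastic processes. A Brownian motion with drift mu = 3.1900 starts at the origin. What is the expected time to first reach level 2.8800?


Expected first passage time = a/mu
= 2.8800/3.1900
= 0.9028

0.9028


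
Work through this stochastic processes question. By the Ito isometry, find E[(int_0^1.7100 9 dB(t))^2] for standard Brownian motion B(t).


By Ito isometry: E[(int f dB)^2] = int f^2 dt
= 9^2 * 1.7100
= 81 * 1.7100 = 138.5100

138.5100


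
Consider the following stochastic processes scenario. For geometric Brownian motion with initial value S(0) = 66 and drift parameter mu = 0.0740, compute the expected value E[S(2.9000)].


E[S(t)] = S(0) * exp(mu * t)
= 66 * exp(0.0740 * 2.9000)
= 66 * 1.2394
= 81.7982

81.7982


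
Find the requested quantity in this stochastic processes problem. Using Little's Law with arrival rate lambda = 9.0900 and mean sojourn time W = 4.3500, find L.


Little's Law: L = lambda * W
= 9.0900 * 4.3500
= 39.5415

39.5415


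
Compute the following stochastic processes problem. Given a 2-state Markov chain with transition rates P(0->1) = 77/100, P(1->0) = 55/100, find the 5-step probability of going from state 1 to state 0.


Computing P^5 by matrix multiplication.
P = [[0.2300, 0.7700], [0.5500, 0.4500]]
After raising P to the power 5:
P^5(1,0) = 0.4181

0.4181


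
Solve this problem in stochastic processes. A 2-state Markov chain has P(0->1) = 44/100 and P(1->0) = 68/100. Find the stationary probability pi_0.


Stationary distribution: pi_0 = p10/(p01+p10), pi_1 = p01/(p01+p10)
p01 = 0.4400, p10 = 0.6800
pi_0 = 0.6071

0.6071


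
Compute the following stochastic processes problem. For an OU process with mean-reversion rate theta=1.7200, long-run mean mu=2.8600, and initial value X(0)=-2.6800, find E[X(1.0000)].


E[X(t)] = mu + (X(0) - mu)*exp(-theta*t)
= 2.8600 + (-2.6800 - 2.8600)*exp(-1.7200*1.0000)
= 2.8600 + -5.5400 * 0.1791
= 1.8680

1.8680


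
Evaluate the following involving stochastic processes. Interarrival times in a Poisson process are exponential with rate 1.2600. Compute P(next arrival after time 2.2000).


P(X > t) = exp(-lambda * t)
= exp(-1.2600 * 2.2000)
= exp(-2.7720) = 0.0625

0.0625


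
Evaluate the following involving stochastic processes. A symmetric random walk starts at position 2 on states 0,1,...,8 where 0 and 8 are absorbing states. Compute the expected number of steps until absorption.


For symmetric RW on 0,...,N with absorbing barriers, E(i) = i*(N-i)
E(2) = 2 * 6 = 12

12


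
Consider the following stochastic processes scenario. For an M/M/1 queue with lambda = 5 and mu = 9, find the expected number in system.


rho = 5/9 = 0.5556
L = rho/(1-rho)
= 0.5556/0.4444
= 1.2500

1.2500


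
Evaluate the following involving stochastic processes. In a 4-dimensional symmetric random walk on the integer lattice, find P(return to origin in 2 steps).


P(return in 2 steps) = P(reverse first step) = 1/(2d)
= 1/8
= 0.1250

0.1250


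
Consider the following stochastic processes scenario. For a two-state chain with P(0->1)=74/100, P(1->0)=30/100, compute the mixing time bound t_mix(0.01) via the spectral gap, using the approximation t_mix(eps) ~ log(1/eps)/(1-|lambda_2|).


lambda_2 = |1 - p01 - p10| = |1 - 0.7400 - 0.3000| = 0.0400
t_mix ~ log(1/eps)/(1 - |lambda_2|)
= log(100)/(1 - 0.0400) = 4.6052/0.9600
= 4.7971

4.7971


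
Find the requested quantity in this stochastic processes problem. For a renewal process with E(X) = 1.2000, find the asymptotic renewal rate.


Long-run renewal rate = 1/E(X)
= 1/1.2000
= 0.8333

0.8333


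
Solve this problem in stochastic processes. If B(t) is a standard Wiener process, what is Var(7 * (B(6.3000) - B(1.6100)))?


Var(alpha*(B(t)-B(s))) = alpha^2 * (t-s)
= 7^2 * (6.3000 - 1.6100)
= 49 * 4.6900
= 229.8100

229.8100


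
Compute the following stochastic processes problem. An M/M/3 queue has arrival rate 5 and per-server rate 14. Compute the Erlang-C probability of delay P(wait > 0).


a = lambda/mu = 0.3571
rho = a/c = 0.1190
Erlang-C formula applied:
C(c,a) = 0.0060

0.0060


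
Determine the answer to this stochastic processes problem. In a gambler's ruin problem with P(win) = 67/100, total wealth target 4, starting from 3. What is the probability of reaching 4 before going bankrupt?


Gambler's ruin formula:
r = q/p = 0.3300/0.6700 = 0.4925
P(win) = (1 - r^i)/(1 - r^N)
= (1 - 0.4925^3)/(1 - 0.4925^4)
= 0.9356

0.9356


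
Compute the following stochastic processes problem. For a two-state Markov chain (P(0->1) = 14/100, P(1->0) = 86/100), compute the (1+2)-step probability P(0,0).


P^3 = P^1 * P^2
Computing via matrix multiplication of the transition matrix.
Entry (0,0) of P^3 = 0.8600

0.8600


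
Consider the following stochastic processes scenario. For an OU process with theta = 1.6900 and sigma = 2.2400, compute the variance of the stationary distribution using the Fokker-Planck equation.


Stationary variance = sigma^2 / (2*theta)
= 2.2400^2 / (2*1.6900)
= 5.0176 / 3.3800
= 1.4845

1.4845


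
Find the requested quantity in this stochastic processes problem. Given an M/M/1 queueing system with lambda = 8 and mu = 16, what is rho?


rho = lambda/mu
= 8/16
= 0.5000

0.5000


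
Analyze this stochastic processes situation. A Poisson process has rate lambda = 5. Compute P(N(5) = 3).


P(N(t)=k) = (lambda*t)^k * exp(-lambda*t) / k!
lambda*t = 25
= 25^3 * exp(-25) / 3!
= 15625 * 1.3888e-11 / 6
= 3.6167e-08

3.6167e-08


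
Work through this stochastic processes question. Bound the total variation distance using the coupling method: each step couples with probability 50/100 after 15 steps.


TV distance bound <= (1-delta)^n
= (1 - 0.5000)^15
= 0.5000^15
= 3.0518e-05

3.0518e-05


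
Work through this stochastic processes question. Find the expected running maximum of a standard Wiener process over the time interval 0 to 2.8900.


E(max B(s)) = sqrt(2t/pi)
= sqrt(2*2.8900/pi)
= sqrt(1.8398)
= 1.3564

1.3564


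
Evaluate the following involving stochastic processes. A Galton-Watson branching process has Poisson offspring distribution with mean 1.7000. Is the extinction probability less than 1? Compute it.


Since mu = 1.7000 > 1, extinction prob q < 1.
Solve s = exp(mu*(s-1)) iteratively.
q = 0.3088

0.3088


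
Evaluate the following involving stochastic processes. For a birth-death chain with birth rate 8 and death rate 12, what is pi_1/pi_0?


For birth-death process, pi_n/pi_0 = (lambda/mu)^n
= (8/12)^1
= 0.6667

0.6667


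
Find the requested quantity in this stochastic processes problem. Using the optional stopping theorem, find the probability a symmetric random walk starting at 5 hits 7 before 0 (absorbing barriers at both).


By optional stopping theorem: E(M at tau) = M(0) = 5
P(hit 7)*7 + P(hit 0)*0 = 5
P(hit 7) = (5 - 0)/(7 - 0) = 5/7 = 0.7143

0.7143


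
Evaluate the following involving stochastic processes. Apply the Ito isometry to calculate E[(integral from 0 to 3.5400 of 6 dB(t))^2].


By Ito isometry: E[(int f dB)^2] = int f^2 dt
= 6^2 * 3.5400
= 36 * 3.5400 = 127.4400

127.4400


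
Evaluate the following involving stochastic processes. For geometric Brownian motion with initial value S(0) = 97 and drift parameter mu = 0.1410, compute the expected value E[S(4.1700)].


E[S(t)] = S(0) * exp(mu * t)
= 97 * exp(0.1410 * 4.1700)
= 97 * 1.8003
= 174.6320

174.6320


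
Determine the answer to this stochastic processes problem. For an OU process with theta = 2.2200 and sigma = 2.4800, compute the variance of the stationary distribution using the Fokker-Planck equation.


Stationary variance = sigma^2 / (2*theta)
= 2.4800^2 / (2*2.2200)
= 6.1504 / 4.4400
= 1.3852

1.3852


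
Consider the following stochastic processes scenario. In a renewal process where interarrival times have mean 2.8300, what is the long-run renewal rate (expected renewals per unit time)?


Long-run renewal rate = 1/E(X)
= 1/2.8300
= 0.3534

0.3534


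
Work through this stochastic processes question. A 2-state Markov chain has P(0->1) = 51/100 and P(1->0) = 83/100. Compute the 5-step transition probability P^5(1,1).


Computing P^5 by matrix multiplication.
P = [[0.4900, 0.5100], [0.8300, 0.1700]]
After raising P to the power 5:
P^5(1,1) = 0.3778

0.3778


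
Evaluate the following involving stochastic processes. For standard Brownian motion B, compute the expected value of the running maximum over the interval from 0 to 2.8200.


E(max B(s)) = sqrt(2t/pi)
= sqrt(2*2.8200/pi)
= sqrt(1.7953)
= 1.3399

1.3399


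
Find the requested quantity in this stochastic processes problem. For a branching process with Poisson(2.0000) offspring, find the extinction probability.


Since mu = 2.0000 > 1, extinction prob q < 1.
Solve s = exp(mu*(s-1)) iteratively.
q = 0.2032

0.2032


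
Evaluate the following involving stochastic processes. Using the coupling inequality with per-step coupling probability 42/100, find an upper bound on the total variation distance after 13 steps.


TV distance bound <= (1-delta)^n
= (1 - 0.4200)^13
= 0.5800^13
= 8.4055e-04

8.4055e-04


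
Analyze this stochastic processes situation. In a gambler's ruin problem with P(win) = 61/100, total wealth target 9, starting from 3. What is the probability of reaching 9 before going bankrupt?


Gambler's ruin formula:
r = q/p = 0.3900/0.6100 = 0.6393
P(win) = (1 - r^i)/(1 - r^N)
= (1 - 0.6393^3)/(1 - 0.6393^9)
= 0.7521

0.7521


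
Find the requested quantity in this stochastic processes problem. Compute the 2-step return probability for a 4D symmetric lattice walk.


P(return in 2 steps) = P(reverse first step) = 1/(2d)
= 1/8
= 0.1250

0.1250


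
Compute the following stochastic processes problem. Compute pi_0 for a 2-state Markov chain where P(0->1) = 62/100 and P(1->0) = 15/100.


Stationary distribution: pi_0 = p10/(p01+p10), pi_1 = p01/(p01+p10)
p01 = 0.6200, p10 = 0.1500
pi_0 = 0.1948

0.1948


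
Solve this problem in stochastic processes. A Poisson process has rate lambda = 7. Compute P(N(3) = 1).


P(N(t)=k) = (lambda*t)^k * exp(-lambda*t) / k!
lambda*t = 21
= 21^1 * exp(-21) / 1!
= 21 * 7.5826e-10 / 1
= 1.5923e-08

1.5923e-08


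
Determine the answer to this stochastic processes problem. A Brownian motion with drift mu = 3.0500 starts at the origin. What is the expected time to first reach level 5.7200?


Expected first passage time = a/mu
= 5.7200/3.0500
= 1.8754

1.8754


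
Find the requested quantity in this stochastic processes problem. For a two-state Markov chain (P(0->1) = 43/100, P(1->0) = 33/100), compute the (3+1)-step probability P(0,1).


P^4 = P^3 * P^1
Computing via matrix multiplication of the transition matrix.
Entry (0,1) of P^4 = 0.5639

0.5639


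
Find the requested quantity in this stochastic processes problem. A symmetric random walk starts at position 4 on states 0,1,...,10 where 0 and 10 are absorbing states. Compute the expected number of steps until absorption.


For symmetric RW on 0,...,N with absorbing barriers, E(i) = i*(N-i)
E(4) = 4 * 6 = 24

24


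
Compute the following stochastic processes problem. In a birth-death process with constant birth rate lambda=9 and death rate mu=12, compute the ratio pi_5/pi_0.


For birth-death process, pi_n/pi_0 = (lambda/mu)^n
= (9/12)^5
= 0.2373

0.2373


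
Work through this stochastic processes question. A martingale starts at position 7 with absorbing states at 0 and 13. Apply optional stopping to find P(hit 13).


By optional stopping theorem: E(M at tau) = M(0) = 7
P(hit 13)*13 + P(hit 0)*0 = 7
P(hit 13) = (7 - 0)/(13 - 0) = 7/13 = 0.5385

0.5385


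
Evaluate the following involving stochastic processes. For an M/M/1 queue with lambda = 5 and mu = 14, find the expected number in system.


rho = 5/14 = 0.3571
L = rho/(1-rho)
= 0.3571/0.6429
= 0.5556

0.5556


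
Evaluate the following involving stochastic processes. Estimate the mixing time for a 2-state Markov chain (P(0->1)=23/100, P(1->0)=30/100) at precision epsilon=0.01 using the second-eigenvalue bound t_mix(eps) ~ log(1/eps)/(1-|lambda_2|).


lambda_2 = |1 - p01 - p10| = |1 - 0.2300 - 0.3000| = 0.4700
t_mix ~ log(1/eps)/(1 - |lambda_2|)
= log(100)/(1 - 0.4700) = 4.6052/0.5300
= 8.6890

8.6890


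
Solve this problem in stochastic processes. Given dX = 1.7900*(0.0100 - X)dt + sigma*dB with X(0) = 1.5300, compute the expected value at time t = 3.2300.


E[X(t)] = mu + (X(0) - mu)*exp(-theta*t)
= 0.0100 + (1.5300 - 0.0100)*exp(-1.7900*3.2300)
= 0.0100 + 1.5200 * 0.0031
= 0.0147

0.0147


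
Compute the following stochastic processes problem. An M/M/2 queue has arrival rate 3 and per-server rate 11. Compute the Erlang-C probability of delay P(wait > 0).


a = lambda/mu = 0.2727
rho = a/c = 0.1364
Erlang-C formula applied:
C(c,a) = 0.0327

0.0327


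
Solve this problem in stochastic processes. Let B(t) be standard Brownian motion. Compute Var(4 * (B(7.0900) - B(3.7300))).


Var(alpha*(B(t)-B(s))) = alpha^2 * (t-s)
= 4^2 * (7.0900 - 3.7300)
= 16 * 3.3600
= 53.7600

53.7600


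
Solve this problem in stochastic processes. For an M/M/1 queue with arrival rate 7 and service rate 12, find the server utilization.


rho = lambda/mu
= 7/12
= 0.5833

0.5833


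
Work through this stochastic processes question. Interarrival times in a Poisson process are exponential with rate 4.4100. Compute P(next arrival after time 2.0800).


P(X > t) = exp(-lambda * t)
= exp(-4.4100 * 2.0800)
= exp(-9.1728) = 1.0383e-04

1.0383e-04


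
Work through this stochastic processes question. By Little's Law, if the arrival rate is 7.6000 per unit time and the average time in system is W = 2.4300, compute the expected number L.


Little's Law: L = lambda * W
= 7.6000 * 2.4300
= 18.4680

18.4680


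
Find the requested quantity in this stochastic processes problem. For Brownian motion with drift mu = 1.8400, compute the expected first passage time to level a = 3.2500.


Expected first passage time = a/mu
= 3.2500/1.8400
= 1.7663

1.7663


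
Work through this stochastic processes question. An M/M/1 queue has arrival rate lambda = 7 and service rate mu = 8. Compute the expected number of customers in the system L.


rho = 7/8 = 0.8750
L = rho/(1-rho)
= 0.8750/0.1250
= 7.0000

7.0000


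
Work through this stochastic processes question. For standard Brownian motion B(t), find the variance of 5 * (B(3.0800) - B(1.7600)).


Var(alpha*(B(t)-B(s))) = alpha^2 * (t-s)
= 5^2 * (3.0800 - 1.7600)
= 25 * 1.3200
= 33.0000

33.0000


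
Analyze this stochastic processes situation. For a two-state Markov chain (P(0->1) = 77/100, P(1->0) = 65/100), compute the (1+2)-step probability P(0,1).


P^3 = P^1 * P^2
Computing via matrix multiplication of the transition matrix.
Entry (0,1) of P^3 = 0.5824

0.5824


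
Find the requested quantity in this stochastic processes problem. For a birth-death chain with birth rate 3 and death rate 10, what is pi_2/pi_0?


For birth-death process, pi_n/pi_0 = (lambda/mu)^n
= (3/10)^2
= 0.0900

0.0900


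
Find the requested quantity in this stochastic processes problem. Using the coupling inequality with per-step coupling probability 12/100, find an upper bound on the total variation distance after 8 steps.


TV distance bound <= (1-delta)^n
= (1 - 0.1200)^8
= 0.8800^8
= 0.3596

0.3596


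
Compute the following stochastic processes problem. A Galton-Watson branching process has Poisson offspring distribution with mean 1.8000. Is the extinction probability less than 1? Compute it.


Since mu = 1.8000 > 1, extinction prob q < 1.
Solve s = exp(mu*(s-1)) iteratively.
q = 0.2676

0.2676


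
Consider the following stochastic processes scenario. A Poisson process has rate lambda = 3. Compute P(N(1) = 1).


P(N(t)=k) = (lambda*t)^k * exp(-lambda*t) / k!
lambda*t = 3
= 3^1 * exp(-3) / 1!
= 3 * 0.0498 / 1
= 0.1494

0.1494


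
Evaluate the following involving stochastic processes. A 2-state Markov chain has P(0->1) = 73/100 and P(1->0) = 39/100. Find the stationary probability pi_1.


Stationary distribution: pi_0 = p10/(p01+p10), pi_1 = p01/(p01+p10)
p01 = 0.7300, p10 = 0.3900
pi_1 = 0.6518

0.6518


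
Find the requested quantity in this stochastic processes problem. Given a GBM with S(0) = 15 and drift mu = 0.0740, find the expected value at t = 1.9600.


E[S(t)] = S(0) * exp(mu * t)
= 15 * exp(0.0740 * 1.9600)
= 15 * 1.1561
= 17.3413

17.3413


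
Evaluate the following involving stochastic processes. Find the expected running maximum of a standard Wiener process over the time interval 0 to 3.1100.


E(max B(s)) = sqrt(2t/pi)
= sqrt(2*3.1100/pi)
= sqrt(1.9799)
= 1.4071

1.4071


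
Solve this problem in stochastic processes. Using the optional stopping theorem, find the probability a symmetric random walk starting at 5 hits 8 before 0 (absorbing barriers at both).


By optional stopping theorem: E(M at tau) = M(0) = 5
P(hit 8)*8 + P(hit 0)*0 = 5
P(hit 8) = (5 - 0)/(8 - 0) = 5/8 = 0.6250

0.6250


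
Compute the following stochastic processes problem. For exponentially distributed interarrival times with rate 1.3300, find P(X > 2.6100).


P(X > t) = exp(-lambda * t)
= exp(-1.3300 * 2.6100)
= exp(-3.4713) = 0.0311

0.0311


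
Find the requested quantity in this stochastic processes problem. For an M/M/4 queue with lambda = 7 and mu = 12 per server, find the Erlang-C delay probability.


a = lambda/mu = 0.5833
rho = a/c = 0.1458
Erlang-C formula applied:
C(c,a) = 0.0032

0.0032


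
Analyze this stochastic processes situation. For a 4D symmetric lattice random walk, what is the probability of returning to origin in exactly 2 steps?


P(return in 2 steps) = P(reverse first step) = 1/(2d)
= 1/8
= 0.1250

0.1250


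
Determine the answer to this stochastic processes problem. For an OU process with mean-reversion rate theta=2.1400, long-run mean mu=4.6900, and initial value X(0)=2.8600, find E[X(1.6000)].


E[X(t)] = mu + (X(0) - mu)*exp(-theta*t)
= 4.6900 + (2.8600 - 4.6900)*exp(-2.1400*1.6000)
= 4.6900 + -1.8300 * 0.0326
= 4.6304

4.6304


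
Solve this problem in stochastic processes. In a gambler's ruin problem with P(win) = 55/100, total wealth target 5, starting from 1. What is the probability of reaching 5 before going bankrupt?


Gambler's ruin formula:
r = q/p = 0.4500/0.5500 = 0.8182
P(win) = (1 - r^i)/(1 - r^N)
= (1 - 0.8182^1)/(1 - 0.8182^5)
= 0.2871

0.2871


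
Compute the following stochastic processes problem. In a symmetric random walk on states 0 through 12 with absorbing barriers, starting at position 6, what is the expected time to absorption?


For symmetric RW on 0,...,N with absorbing barriers, E(i) = i*(N-i)
E(6) = 6 * 6 = 36

36


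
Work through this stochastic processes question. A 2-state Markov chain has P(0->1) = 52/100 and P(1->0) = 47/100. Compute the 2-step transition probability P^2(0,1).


Computing P^2 by matrix multiplication.
P = [[0.4800, 0.5200], [0.4700, 0.5300]]
After raising P to the power 2:
P^2(0,1) = 0.5252

0.5252


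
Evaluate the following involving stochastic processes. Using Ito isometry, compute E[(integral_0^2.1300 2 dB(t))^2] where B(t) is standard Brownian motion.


By Ito isometry: E[(int f dB)^2] = int f^2 dt
= 2^2 * 2.1300
= 4 * 2.1300 = 8.5200

8.5200


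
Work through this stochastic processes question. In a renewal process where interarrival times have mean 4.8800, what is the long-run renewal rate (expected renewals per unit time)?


Long-run renewal rate = 1/E(X)
= 1/4.8800
= 0.2049

0.2049


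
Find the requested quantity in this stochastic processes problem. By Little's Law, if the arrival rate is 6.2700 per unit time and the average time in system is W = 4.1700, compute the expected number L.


Little's Law: L = lambda * W
= 6.2700 * 4.1700
= 26.1459

26.1459


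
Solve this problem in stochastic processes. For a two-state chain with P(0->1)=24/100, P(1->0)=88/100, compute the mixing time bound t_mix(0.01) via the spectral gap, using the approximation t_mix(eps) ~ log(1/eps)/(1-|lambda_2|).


lambda_2 = |1 - p01 - p10| = |1 - 0.2400 - 0.8800| = 0.1200
t_mix ~ log(1/eps)/(1 - |lambda_2|)
= log(100)/(1 - 0.1200) = 4.6052/0.8800
= 5.2331

5.2331


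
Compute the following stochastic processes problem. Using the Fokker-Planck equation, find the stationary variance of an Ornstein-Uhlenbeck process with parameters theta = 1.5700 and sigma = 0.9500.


Stationary variance = sigma^2 / (2*theta)
= 0.9500^2 / (2*1.5700)
= 0.9025 / 3.1400
= 0.2874

0.2874


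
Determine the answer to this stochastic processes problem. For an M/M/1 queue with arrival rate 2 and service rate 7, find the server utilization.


rho = lambda/mu
= 2/7
= 0.2857

0.2857


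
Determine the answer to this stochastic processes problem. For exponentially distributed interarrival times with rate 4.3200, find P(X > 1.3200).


P(X > t) = exp(-lambda * t)
= exp(-4.3200 * 1.3200)
= exp(-5.7024) = 0.0033

0.0033


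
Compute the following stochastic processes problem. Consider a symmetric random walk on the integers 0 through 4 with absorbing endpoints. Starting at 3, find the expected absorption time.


For symmetric RW on 0,...,N with absorbing barriers, E(i) = i*(N-i)
E(3) = 3 * 1 = 3

3


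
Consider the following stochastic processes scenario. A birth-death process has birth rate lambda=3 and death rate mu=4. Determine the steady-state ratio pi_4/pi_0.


For birth-death process, pi_n/pi_0 = (lambda/mu)^n
= (3/4)^4
= 0.3164

0.3164
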